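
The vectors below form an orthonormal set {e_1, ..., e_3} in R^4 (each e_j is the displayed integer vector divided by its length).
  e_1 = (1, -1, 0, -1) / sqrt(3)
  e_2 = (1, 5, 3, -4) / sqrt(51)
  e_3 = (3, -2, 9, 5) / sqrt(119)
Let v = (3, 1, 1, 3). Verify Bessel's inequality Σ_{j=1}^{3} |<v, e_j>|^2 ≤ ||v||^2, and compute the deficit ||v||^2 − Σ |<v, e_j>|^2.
Σ |<v, e_j>|^2 = 59/7; ||v||^2 = 20; deficit = 81/7

Write each e_j = u_j / sqrt(<u_j, u_j>) where u_j is the displayed integer vector. Then <v, e_j> = <v, u_j> / sqrt(<u_j, u_j>), so |<v, e_j>|^2 = <v, u_j>^2 / <u_j, u_j>.
Coefficients: <v, e_1> = -1/sqrt(3), <v, e_2> = -1/sqrt(51), <v, e_3> = 31/sqrt(119).
Square and sum: Σ |<v, e_j>|^2 = 59/7.
Compute ||v||^2 = v·v = 20.
Deficit = 20 − 59/7 = 81/7 ≥ 0, confirming Bessel's inequality. (The deficit equals ||v − Σ <v,e_j> e_j||^2, the squared distance from v to span{e_j}.)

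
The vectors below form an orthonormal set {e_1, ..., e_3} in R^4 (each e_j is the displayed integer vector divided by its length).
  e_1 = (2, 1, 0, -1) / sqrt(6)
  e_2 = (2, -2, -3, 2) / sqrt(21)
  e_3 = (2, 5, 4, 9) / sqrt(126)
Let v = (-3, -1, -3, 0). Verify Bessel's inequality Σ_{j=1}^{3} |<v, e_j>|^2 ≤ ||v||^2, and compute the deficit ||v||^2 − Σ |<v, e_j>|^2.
Σ |<v, e_j>|^2 = 122/9; ||v||^2 = 19; deficit = 49/9

Write each e_j = u_j / sqrt(<u_j, u_j>) where u_j is the displayed integer vector. Then <v, e_j> = <v, u_j> / sqrt(<u_j, u_j>), so |<v, e_j>|^2 = <v, u_j>^2 / <u_j, u_j>.
Coefficients: <v, e_1> = -7/sqrt(6), <v, e_2> = 5/sqrt(21), <v, e_3> = -23/sqrt(126).
Square and sum: Σ |<v, e_j>|^2 = 122/9.
Compute ||v||^2 = v·v = 19.
Deficit = 19 − 122/9 = 49/9 ≥ 0, confirming Bessel's inequality. (The deficit equals ||v − Σ <v,e_j> e_j||^2, the squared distance from v to span{e_j}.)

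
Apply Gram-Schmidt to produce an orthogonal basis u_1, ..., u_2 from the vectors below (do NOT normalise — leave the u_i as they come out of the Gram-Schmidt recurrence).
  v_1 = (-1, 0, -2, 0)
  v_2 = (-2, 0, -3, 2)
Orthogonal basis:
  u_1 = (-1, 0, -2, 0)
  u_2 = (-2/5, 0, 1/5, 2)

Apply the Gram-Schmidt recurrence
  u_1 = v_1
  u_i = v_i − Σ_{j<i} ((v_i · u_j) / (u_j · u_j)) · u_j.

Step by step this gives:
  u_1 = (-1, 0, -2, 0)
  u_2 = (-2/5, 0, 1/5, 2)

Orthogonality check:
  u_2 · u_1 = 0 (should be 0)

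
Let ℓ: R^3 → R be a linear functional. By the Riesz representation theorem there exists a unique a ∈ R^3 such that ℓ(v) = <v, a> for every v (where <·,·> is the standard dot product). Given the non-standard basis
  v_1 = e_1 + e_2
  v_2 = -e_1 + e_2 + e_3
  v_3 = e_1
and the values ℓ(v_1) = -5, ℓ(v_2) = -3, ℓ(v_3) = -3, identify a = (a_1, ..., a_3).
a = (-3, -2, -4)

Write a = (a_1, ..., a_3) in the standard basis. For each basis vector v_i, ℓ(v_i) = <v_i, a> is a linear equation in the a_j's. Collect the n equations into a matrix system V a = ℓ, where row i of V is v_i (expressed in the standard basis). Since V is invertible (lower-triangular with 1s on the diagonal, up to permutation), solve by back-substitution:
  V =
[[1, 1, 0],
 [-1, 1, 1],
 [1, 0, 0]]
  V a = (-5, -3, -3)
Solving gives a = (-3, -2, -4).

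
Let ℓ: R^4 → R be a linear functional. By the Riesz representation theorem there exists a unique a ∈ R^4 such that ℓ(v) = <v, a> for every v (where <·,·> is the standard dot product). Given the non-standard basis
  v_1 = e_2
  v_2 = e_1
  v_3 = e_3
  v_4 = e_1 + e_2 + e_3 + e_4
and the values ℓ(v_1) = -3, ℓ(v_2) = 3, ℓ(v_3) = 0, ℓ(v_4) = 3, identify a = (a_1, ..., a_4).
a = (3, -3, 0, 3)

Write a = (a_1, ..., a_4) in the standard basis. For each basis vector v_i, ℓ(v_i) = <v_i, a> is a linear equation in the a_j's. Collect the n equations into a matrix system V a = ℓ, where row i of V is v_i (expressed in the standard basis). Since V is invertible (lower-triangular with 1s on the diagonal, up to permutation), solve by back-substitution:
  V =
[[0, 1, 0, 0],
 [1, 0, 0, 0],
 [0, 0, 1, 0],
 [1, 1, 1, 1]]
  V a = (-3, 3, 0, 3)
Solving gives a = (3, -3, 0, 3).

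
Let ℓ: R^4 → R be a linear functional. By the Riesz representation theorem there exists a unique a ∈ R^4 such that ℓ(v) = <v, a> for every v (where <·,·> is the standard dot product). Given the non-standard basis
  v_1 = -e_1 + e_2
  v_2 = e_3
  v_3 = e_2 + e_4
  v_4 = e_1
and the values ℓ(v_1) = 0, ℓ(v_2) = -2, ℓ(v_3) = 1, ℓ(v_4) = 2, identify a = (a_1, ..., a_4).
a = (2, 2, -2, -1)

Write a = (a_1, ..., a_4) in the standard basis. For each basis vector v_i, ℓ(v_i) = <v_i, a> is a linear equation in the a_j's. Collect the n equations into a matrix system V a = ℓ, where row i of V is v_i (expressed in the standard basis). Since V is invertible (lower-triangular with 1s on the diagonal, up to permutation), solve by back-substitution:
  V =
[[-1, 1, 0, 0],
 [0, 0, 1, 0],
 [0, 1, 0, 1],
 [1, 0, 0, 0]]
  V a = (0, -2, 1, 2)
Solving gives a = (2, 2, -2, -1).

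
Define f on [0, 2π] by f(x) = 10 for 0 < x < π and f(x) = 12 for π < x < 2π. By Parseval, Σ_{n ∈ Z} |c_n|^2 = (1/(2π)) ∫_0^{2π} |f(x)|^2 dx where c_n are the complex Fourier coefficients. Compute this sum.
Σ |c_n|^2 = 122

Parseval equates the L^2 energy of f (normalised by 1/(2π)) with the ℓ^2 sum of its Fourier coefficients: (1/(2π)) ∫_0^{2π} |f|^2 = Σ |c_n|^2.
Compute the left side: (1/(2π)) [∫_0^π 10^2 dx + ∫_π^{2π} 12^2 dx] = (1/(2π)) · (100π + 144π) = (100 + 144)/2 = 122.
So Σ_{n ∈ Z} |c_n|^2 = 122.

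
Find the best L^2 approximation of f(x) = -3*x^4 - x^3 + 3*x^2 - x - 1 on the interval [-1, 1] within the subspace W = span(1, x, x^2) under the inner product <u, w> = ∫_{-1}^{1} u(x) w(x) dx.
g(x) = 3*x^2/7 - 8*x/5 - 26/35

The best approximation g ∈ W is the orthogonal projection of f onto W. Writing g = a_0 + a_1 x + a_2 x^2, the coefficients solve the normal equations G · a = b where
  G_{ij} = <φ_i, φ_j> and b_i = <f, φ_i>, with φ_0 = 1, φ_1 = x, φ_2 = x^2.
G =
  [2, 0, 2/3]
  [0, 2/3, 0]
  [2/3, 0, 2/5],
b = (-6/5, -16/15, -34/105).
Solving gives a_0 = -26/35, a_1 = -8/5, a_2 = 3/7, so
  g(x) = 3*x^2/7 - 8*x/5 - 26/35.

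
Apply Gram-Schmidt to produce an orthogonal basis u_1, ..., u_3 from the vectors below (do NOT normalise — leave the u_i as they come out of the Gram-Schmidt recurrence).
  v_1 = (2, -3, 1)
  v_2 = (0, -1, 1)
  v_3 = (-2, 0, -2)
Orthogonal basis:
  u_1 = (2, -3, 1)
  u_2 = (-4/7, -1/7, 5/7)
  u_3 = (-4/3, -4/3, -4/3)

Apply the Gram-Schmidt recurrence
  u_1 = v_1
  u_i = v_i − Σ_{j<i} ((v_i · u_j) / (u_j · u_j)) · u_j.

Step by step this gives:
  u_1 = (2, -3, 1)
  u_2 = (-4/7, -1/7, 5/7)
  u_3 = (-4/3, -4/3, -4/3)

Orthogonality check:
  u_2 · u_1 = 0 (should be 0)
  u_3 · u_1 = 0 (should be 0)
  u_3 · u_2 = 0 (should be 0)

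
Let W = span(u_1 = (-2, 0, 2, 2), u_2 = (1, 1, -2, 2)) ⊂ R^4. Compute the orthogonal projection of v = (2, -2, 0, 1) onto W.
proj_W(v) = (13/29, 5/29, -18/29, 2/29)

Set up U = [u_1 | ... | u_2] ∈ R^(4×2). The projector onto W = col(U) is P = U (U^T U)^(-1) U^T.
Compute U^T U =
  [12, -2]
  [-2, 10],
and U^T v = (-2, 2).
Solve U^T U · c = U^T v for the coefficients: c = (-4/29, 5/29). The projection is proj_W(v) = U c.
Check: (v - proj_W(v)) · u_1 = 0  (should be 0).
Check: (v - proj_W(v)) · u_2 = 0  (should be 0).
Result: proj_W(v) = (13/29, 5/29, -18/29, 2/29).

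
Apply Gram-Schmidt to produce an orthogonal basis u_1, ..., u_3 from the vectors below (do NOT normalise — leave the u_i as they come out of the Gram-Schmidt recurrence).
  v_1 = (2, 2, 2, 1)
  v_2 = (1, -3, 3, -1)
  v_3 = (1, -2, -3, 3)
Orthogonal basis:
  u_1 = (2, 2, 2, 1)
  u_2 = (11/13, -41/13, 37/13, -14/13)
  u_3 = (509/259, -508/259, -11/7, 116/37)

Apply the Gram-Schmidt recurrence
  u_1 = v_1
  u_i = v_i − Σ_{j<i} ((v_i · u_j) / (u_j · u_j)) · u_j.

Step by step this gives:
  u_1 = (2, 2, 2, 1)
  u_2 = (11/13, -41/13, 37/13, -14/13)
  u_3 = (509/259, -508/259, -11/7, 116/37)

Orthogonality check:
  u_2 · u_1 = 0 (should be 0)
  u_3 · u_1 = 0 (should be 0)
  u_3 · u_2 = 0 (should be 0)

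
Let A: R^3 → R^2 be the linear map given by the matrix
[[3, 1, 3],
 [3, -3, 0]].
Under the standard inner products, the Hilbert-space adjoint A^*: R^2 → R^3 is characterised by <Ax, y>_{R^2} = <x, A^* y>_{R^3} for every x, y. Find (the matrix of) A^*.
A^* = A^T =
[[3, 3],
 [1, -3],
 [3, 0]]

For real matrices with standard dot products, the defining identity <Ax, y> = <x, A^* y> gives (Ax)^T y = x^T (A^*) y, i.e. x^T A^T y = x^T (A^*) y. Since this holds for all x, y, we must have A^* = A^T. Therefore
A^* =
[[3, 3],
 [1, -3],
 [3, 0]].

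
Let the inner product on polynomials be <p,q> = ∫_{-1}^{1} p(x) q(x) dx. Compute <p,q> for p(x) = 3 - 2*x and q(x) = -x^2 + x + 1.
<p,q> = 8/3

Expand the product: p(x)·q(x) = 2*x^3 - 5*x^2 + x + 3.
∫_{-1}^{1} of each monomial x^k gives [2/(k+1) if k even, 0 if k odd]. Integrating term-by-term (or equivalently evaluating the antiderivative F(x) = x^4/2 - 5*x^3/3 + x^2/2 + 3*x at the endpoints):
  F(1) − F(−1) = 7/3 − (-1/3) = 8/3.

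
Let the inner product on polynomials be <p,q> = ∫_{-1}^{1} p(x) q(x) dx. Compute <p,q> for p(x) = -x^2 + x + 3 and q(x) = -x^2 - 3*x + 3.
<p,q> = 62/5

Expand the product: p(x)·q(x) = x^4 + 2*x^3 - 9*x^2 - 6*x + 9.
∫_{-1}^{1} of each monomial x^k gives [2/(k+1) if k even, 0 if k odd]. Integrating term-by-term (or equivalently evaluating the antiderivative F(x) = x^5/5 + x^4/2 - 3*x^3 - 3*x^2 + 9*x at the endpoints):
  F(1) − F(−1) = 37/10 − (-87/10) = 62/5.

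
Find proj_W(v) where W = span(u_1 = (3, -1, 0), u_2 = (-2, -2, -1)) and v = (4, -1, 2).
proj_W(v) = (311/74, -29/74, 14/37)

Set up U = [u_1 | ... | u_2] ∈ R^(3×2). The projector onto W = col(U) is P = U (U^T U)^(-1) U^T.
Compute U^T U =
  [10, -4]
  [-4, 9],
and U^T v = (13, -8).
Solve U^T U · c = U^T v for the coefficients: c = (85/74, -14/37). The projection is proj_W(v) = U c.
Check: (v - proj_W(v)) · u_1 = 0  (should be 0).
Check: (v - proj_W(v)) · u_2 = 0  (should be 0).
Result: proj_W(v) = (311/74, -29/74, 14/37).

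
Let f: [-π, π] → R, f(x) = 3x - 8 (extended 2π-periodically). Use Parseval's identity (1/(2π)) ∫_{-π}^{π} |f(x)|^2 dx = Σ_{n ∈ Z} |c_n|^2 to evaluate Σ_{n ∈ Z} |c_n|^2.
Σ |c_n|^2 = 3π^2 + 64

Expand and integrate term by term over [-π, π]:
  ∫ (3x)^2 dx = 9·(2π^3/3); ∫ 2·3·(-8)·x dx = 0 (odd integrand); ∫ (-8)^2 dx = 64·2π.
So (1/(2π)) ∫_{-π}^{π} (3x - 8)^2 dx = 9π^2/3 + 64 = 3π^2 + 64.
Parseval ⇒ Σ |c_n|^2 = 3π^2 + 64.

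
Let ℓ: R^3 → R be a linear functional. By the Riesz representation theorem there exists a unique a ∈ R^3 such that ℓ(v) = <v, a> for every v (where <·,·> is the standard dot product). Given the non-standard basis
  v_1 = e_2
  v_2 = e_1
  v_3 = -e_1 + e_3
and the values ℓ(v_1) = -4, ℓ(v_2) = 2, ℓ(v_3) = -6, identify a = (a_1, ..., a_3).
a = (2, -4, -4)

Write a = (a_1, ..., a_3) in the standard basis. For each basis vector v_i, ℓ(v_i) = <v_i, a> is a linear equation in the a_j's. Collect the n equations into a matrix system V a = ℓ, where row i of V is v_i (expressed in the standard basis). Since V is invertible (lower-triangular with 1s on the diagonal, up to permutation), solve by back-substitution:
  V =
[[0, 1, 0],
 [1, 0, 0],
 [-1, 0, 1]]
  V a = (-4, 2, -6)
Solving gives a = (2, -4, -4).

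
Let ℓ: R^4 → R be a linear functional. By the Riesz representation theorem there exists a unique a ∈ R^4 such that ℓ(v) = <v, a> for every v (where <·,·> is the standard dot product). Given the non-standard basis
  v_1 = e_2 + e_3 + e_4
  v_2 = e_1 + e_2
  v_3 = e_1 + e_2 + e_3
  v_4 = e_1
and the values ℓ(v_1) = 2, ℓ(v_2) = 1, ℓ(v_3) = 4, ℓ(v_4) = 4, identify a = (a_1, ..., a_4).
a = (4, -3, 3, 2)

Write a = (a_1, ..., a_4) in the standard basis. For each basis vector v_i, ℓ(v_i) = <v_i, a> is a linear equation in the a_j's. Collect the n equations into a matrix system V a = ℓ, where row i of V is v_i (expressed in the standard basis). Since V is invertible (lower-triangular with 1s on the diagonal, up to permutation), solve by back-substitution:
  V =
[[0, 1, 1, 1],
 [1, 1, 0, 0],
 [1, 1, 1, 0],
 [1, 0, 0, 0]]
  V a = (2, 1, 4, 4)
Solving gives a = (4, -3, 3, 2).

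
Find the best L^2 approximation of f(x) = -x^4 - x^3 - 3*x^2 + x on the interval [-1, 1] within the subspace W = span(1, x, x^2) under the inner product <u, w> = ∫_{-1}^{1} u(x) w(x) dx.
g(x) = -27*x^2/7 + 2*x/5 + 3/35

The best approximation g ∈ W is the orthogonal projection of f onto W. Writing g = a_0 + a_1 x + a_2 x^2, the coefficients solve the normal equations G · a = b where
  G_{ij} = <φ_i, φ_j> and b_i = <f, φ_i>, with φ_0 = 1, φ_1 = x, φ_2 = x^2.
G =
  [2, 0, 2/3]
  [0, 2/3, 0]
  [2/3, 0, 2/5],
b = (-12/5, 4/15, -52/35).
Solving gives a_0 = 3/35, a_1 = 2/5, a_2 = -27/7, so
  g(x) = -27*x^2/7 + 2*x/5 + 3/35.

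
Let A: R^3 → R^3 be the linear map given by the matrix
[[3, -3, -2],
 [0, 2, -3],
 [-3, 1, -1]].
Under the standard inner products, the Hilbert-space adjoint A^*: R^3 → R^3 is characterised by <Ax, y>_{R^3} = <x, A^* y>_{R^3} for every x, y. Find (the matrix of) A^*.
A^* = A^T =
[[3, 0, -3],
 [-3, 2, 1],
 [-2, -3, -1]]

For real matrices with standard dot products, the defining identity <Ax, y> = <x, A^* y> gives (Ax)^T y = x^T (A^*) y, i.e. x^T A^T y = x^T (A^*) y. Since this holds for all x, y, we must have A^* = A^T. Therefore
A^* =
[[3, 0, -3],
 [-3, 2, 1],
 [-2, -3, -1]].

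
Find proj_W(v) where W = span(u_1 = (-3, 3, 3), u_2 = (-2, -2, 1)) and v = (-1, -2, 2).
proj_W(v) = (-47/26, -45/26, 12/13)

Set up U = [u_1 | ... | u_2] ∈ R^(3×2). The projector onto W = col(U) is P = U (U^T U)^(-1) U^T.
Compute U^T U =
  [27, 3]
  [3, 9],
and U^T v = (3, 8).
Solve U^T U · c = U^T v for the coefficients: c = (1/78, 23/26). The projection is proj_W(v) = U c.
Check: (v - proj_W(v)) · u_1 = 0  (should be 0).
Check: (v - proj_W(v)) · u_2 = 0  (should be 0).
Result: proj_W(v) = (-47/26, -45/26, 12/13).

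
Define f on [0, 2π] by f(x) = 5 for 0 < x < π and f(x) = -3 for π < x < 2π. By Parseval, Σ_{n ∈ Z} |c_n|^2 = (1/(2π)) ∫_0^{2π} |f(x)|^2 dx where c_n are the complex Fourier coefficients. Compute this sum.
Σ |c_n|^2 = 17

Parseval equates the L^2 energy of f (normalised by 1/(2π)) with the ℓ^2 sum of its Fourier coefficients: (1/(2π)) ∫_0^{2π} |f|^2 = Σ |c_n|^2.
Compute the left side: (1/(2π)) [∫_0^π 5^2 dx + ∫_π^{2π} (-3)^2 dx] = (1/(2π)) · (25π + 9π) = (25 + 9)/2 = 17.
So Σ_{n ∈ Z} |c_n|^2 = 17.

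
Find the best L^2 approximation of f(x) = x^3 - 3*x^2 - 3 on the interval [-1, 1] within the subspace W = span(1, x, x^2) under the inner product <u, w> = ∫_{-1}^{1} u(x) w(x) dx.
g(x) = -3*x^2 + 3*x/5 - 3

The best approximation g ∈ W is the orthogonal projection of f onto W. Writing g = a_0 + a_1 x + a_2 x^2, the coefficients solve the normal equations G · a = b where
  G_{ij} = <φ_i, φ_j> and b_i = <f, φ_i>, with φ_0 = 1, φ_1 = x, φ_2 = x^2.
G =
  [2, 0, 2/3]
  [0, 2/3, 0]
  [2/3, 0, 2/5],
b = (-8, 2/5, -16/5).
Solving gives a_0 = -3, a_1 = 3/5, a_2 = -3, so
  g(x) = -3*x^2 + 3*x/5 - 3.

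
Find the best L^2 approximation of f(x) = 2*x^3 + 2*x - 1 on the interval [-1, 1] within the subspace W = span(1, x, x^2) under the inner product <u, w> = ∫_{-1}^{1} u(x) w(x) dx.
g(x) = 16*x/5 - 1

The best approximation g ∈ W is the orthogonal projection of f onto W. Writing g = a_0 + a_1 x + a_2 x^2, the coefficients solve the normal equations G · a = b where
  G_{ij} = <φ_i, φ_j> and b_i = <f, φ_i>, with φ_0 = 1, φ_1 = x, φ_2 = x^2.
G =
  [2, 0, 2/3]
  [0, 2/3, 0]
  [2/3, 0, 2/5],
b = (-2, 32/15, -2/3).
Solving gives a_0 = -1, a_1 = 16/5, a_2 = 0, so
  g(x) = 16*x/5 - 1.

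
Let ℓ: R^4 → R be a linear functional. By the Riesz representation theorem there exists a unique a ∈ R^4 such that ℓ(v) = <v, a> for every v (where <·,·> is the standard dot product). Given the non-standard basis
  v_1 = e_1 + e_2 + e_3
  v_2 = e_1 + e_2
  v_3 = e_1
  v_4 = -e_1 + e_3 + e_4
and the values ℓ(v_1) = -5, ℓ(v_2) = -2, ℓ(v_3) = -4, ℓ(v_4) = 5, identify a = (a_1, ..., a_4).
a = (-4, 2, -3, 4)

Write a = (a_1, ..., a_4) in the standard basis. For each basis vector v_i, ℓ(v_i) = <v_i, a> is a linear equation in the a_j's. Collect the n equations into a matrix system V a = ℓ, where row i of V is v_i (expressed in the standard basis). Since V is invertible (lower-triangular with 1s on the diagonal, up to permutation), solve by back-substitution:
  V =
[[1, 1, 1, 0],
 [1, 1, 0, 0],
 [1, 0, 0, 0],
 [-1, 0, 1, 1]]
  V a = (-5, -2, -4, 5)
Solving gives a = (-4, 2, -3, 4).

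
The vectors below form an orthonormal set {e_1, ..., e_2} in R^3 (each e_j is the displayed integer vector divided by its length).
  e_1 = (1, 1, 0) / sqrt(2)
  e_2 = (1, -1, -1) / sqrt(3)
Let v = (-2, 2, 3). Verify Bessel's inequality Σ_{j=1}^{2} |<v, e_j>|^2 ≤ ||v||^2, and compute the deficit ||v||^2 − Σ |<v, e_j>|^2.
Σ |<v, e_j>|^2 = 49/3; ||v||^2 = 17; deficit = 2/3

Write each e_j = u_j / sqrt(<u_j, u_j>) where u_j is the displayed integer vector. Then <v, e_j> = <v, u_j> / sqrt(<u_j, u_j>), so |<v, e_j>|^2 = <v, u_j>^2 / <u_j, u_j>.
Coefficients: <v, e_1> = 0/sqrt(2), <v, e_2> = -7/sqrt(3).
Square and sum: Σ |<v, e_j>|^2 = 49/3.
Compute ||v||^2 = v·v = 17.
Deficit = 17 − 49/3 = 2/3 ≥ 0, confirming Bessel's inequality. (The deficit equals ||v − Σ <v,e_j> e_j||^2, the squared distance from v to span{e_j}.)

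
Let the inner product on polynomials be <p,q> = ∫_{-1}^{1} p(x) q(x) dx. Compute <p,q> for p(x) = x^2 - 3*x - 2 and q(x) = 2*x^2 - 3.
<p,q> = 122/15

Expand the product: p(x)·q(x) = 2*x^4 - 6*x^3 - 7*x^2 + 9*x + 6.
∫_{-1}^{1} of each monomial x^k gives [2/(k+1) if k even, 0 if k odd]. Integrating term-by-term (or equivalently evaluating the antiderivative F(x) = 2*x^5/5 - 3*x^4/2 - 7*x^3/3 + 9*x^2/2 + 6*x at the endpoints):
  F(1) − F(−1) = 106/15 − (-16/15) = 122/15.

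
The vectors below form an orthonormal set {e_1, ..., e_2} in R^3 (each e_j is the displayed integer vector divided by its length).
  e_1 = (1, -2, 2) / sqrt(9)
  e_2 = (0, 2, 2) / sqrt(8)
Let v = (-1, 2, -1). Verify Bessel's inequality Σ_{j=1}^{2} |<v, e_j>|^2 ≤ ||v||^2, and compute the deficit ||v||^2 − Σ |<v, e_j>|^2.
Σ |<v, e_j>|^2 = 107/18; ||v||^2 = 6; deficit = 1/18

Write each e_j = u_j / sqrt(<u_j, u_j>) where u_j is the displayed integer vector. Then <v, e_j> = <v, u_j> / sqrt(<u_j, u_j>), so |<v, e_j>|^2 = <v, u_j>^2 / <u_j, u_j>.
Coefficients: <v, e_1> = -7/sqrt(9), <v, e_2> = 2/sqrt(8).
Square and sum: Σ |<v, e_j>|^2 = 107/18.
Compute ||v||^2 = v·v = 6.
Deficit = 6 − 107/18 = 1/18 ≥ 0, confirming Bessel's inequality. (The deficit equals ||v − Σ <v,e_j> e_j||^2, the squared distance from v to span{e_j}.)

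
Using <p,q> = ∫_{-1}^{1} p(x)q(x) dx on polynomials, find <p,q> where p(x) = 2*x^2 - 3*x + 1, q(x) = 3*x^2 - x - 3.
<p,q> = -18/5

Expand the product: p(x)·q(x) = 6*x^4 - 11*x^3 + 8*x - 3.
∫_{-1}^{1} of each monomial x^k gives [2/(k+1) if k even, 0 if k odd]. Integrating term-by-term (or equivalently evaluating the antiderivative F(x) = 6*x^5/5 - 11*x^4/4 + 4*x^2 - 3*x at the endpoints):
  F(1) − F(−1) = -11/20 − (61/20) = -18/5.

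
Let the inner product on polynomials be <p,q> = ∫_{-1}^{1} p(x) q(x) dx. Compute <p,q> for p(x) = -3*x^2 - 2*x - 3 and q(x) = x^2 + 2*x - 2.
<p,q> = 152/15

Expand the product: p(x)·q(x) = -3*x^4 - 8*x^3 - x^2 - 2*x + 6.
∫_{-1}^{1} of each monomial x^k gives [2/(k+1) if k even, 0 if k odd]. Integrating term-by-term (or equivalently evaluating the antiderivative F(x) = -3*x^5/5 - 2*x^4 - x^3/3 - x^2 + 6*x at the endpoints):
  F(1) − F(−1) = 31/15 − (-121/15) = 152/15.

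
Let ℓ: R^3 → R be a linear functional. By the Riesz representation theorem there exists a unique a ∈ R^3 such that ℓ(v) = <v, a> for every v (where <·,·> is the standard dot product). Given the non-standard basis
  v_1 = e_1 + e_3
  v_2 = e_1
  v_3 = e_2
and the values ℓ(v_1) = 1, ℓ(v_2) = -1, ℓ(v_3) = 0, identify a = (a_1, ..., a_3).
a = (-1, 0, 2)

Write a = (a_1, ..., a_3) in the standard basis. For each basis vector v_i, ℓ(v_i) = <v_i, a> is a linear equation in the a_j's. Collect the n equations into a matrix system V a = ℓ, where row i of V is v_i (expressed in the standard basis). Since V is invertible (lower-triangular with 1s on the diagonal, up to permutation), solve by back-substitution:
  V =
[[1, 0, 1],
 [1, 0, 0],
 [0, 1, 0]]
  V a = (1, -1, 0)
Solving gives a = (-1, 0, 2).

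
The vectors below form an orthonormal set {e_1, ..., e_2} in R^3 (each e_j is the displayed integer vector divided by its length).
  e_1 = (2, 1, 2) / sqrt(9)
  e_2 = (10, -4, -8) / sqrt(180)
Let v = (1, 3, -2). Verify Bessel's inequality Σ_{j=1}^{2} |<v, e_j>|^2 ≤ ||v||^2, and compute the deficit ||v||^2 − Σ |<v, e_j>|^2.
Σ |<v, e_j>|^2 = 6/5; ||v||^2 = 14; deficit = 64/5

Write each e_j = u_j / sqrt(<u_j, u_j>) where u_j is the displayed integer vector. Then <v, e_j> = <v, u_j> / sqrt(<u_j, u_j>), so |<v, e_j>|^2 = <v, u_j>^2 / <u_j, u_j>.
Coefficients: <v, e_1> = 1/sqrt(9), <v, e_2> = 14/sqrt(180).
Square and sum: Σ |<v, e_j>|^2 = 6/5.
Compute ||v||^2 = v·v = 14.
Deficit = 14 − 6/5 = 64/5 ≥ 0, confirming Bessel's inequality. (The deficit equals ||v − Σ <v,e_j> e_j||^2, the squared distance from v to span{e_j}.)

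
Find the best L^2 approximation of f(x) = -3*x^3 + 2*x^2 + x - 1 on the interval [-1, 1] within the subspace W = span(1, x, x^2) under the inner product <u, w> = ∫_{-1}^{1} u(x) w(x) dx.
g(x) = 2*x^2 - 4*x/5 - 1

The best approximation g ∈ W is the orthogonal projection of f onto W. Writing g = a_0 + a_1 x + a_2 x^2, the coefficients solve the normal equations G · a = b where
  G_{ij} = <φ_i, φ_j> and b_i = <f, φ_i>, with φ_0 = 1, φ_1 = x, φ_2 = x^2.
G =
  [2, 0, 2/3]
  [0, 2/3, 0]
  [2/3, 0, 2/5],
b = (-2/3, -8/15, 2/15).
Solving gives a_0 = -1, a_1 = -4/5, a_2 = 2, so
  g(x) = 2*x^2 - 4*x/5 - 1.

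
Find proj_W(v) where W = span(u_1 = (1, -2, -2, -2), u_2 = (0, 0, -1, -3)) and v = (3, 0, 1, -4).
proj_W(v) = (1/33, -2/33, -25/22, -217/66)

Set up U = [u_1 | ... | u_2] ∈ R^(4×2). The projector onto W = col(U) is P = U (U^T U)^(-1) U^T.
Compute U^T U =
  [13, 8]
  [8, 10],
and U^T v = (9, 11).
Solve U^T U · c = U^T v for the coefficients: c = (1/33, 71/66). The projection is proj_W(v) = U c.
Check: (v - proj_W(v)) · u_1 = 0  (should be 0).
Check: (v - proj_W(v)) · u_2 = 0  (should be 0).
Result: proj_W(v) = (1/33, -2/33, -25/22, -217/66).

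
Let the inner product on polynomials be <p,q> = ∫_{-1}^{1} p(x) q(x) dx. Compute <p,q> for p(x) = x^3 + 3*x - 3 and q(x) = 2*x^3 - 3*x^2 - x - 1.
<p,q> = 88/7

Expand the product: p(x)·q(x) = 2*x^6 - 3*x^5 + 5*x^4 - 16*x^3 + 6*x^2 + 3.
∫_{-1}^{1} of each monomial x^k gives [2/(k+1) if k even, 0 if k odd]. Integrating term-by-term (or equivalently evaluating the antiderivative F(x) = 2*x^7/7 - x^6/2 + x^5 - 4*x^4 + 2*x^3 + 3*x at the endpoints):
  F(1) − F(−1) = 25/14 − (-151/14) = 88/7.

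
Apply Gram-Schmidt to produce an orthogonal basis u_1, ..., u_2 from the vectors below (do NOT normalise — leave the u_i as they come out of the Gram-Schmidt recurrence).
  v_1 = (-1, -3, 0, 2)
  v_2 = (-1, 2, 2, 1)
Orthogonal basis:
  u_1 = (-1, -3, 0, 2)
  u_2 = (-17/14, 19/14, 2, 10/7)

Apply the Gram-Schmidt recurrence
  u_1 = v_1
  u_i = v_i − Σ_{j<i} ((v_i · u_j) / (u_j · u_j)) · u_j.

Step by step this gives:
  u_1 = (-1, -3, 0, 2)
  u_2 = (-17/14, 19/14, 2, 10/7)

Orthogonality check:
  u_2 · u_1 = 0 (should be 0)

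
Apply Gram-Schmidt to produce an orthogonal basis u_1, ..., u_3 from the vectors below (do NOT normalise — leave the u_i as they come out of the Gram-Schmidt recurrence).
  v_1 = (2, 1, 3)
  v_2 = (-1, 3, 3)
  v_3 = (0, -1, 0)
Orthogonal basis:
  u_1 = (2, 1, 3)
  u_2 = (-17/7, 16/7, 6/7)
  u_3 = (-27/83, -81/166, 63/166)

Apply the Gram-Schmidt recurrence
  u_1 = v_1
  u_i = v_i − Σ_{j<i} ((v_i · u_j) / (u_j · u_j)) · u_j.

Step by step this gives:
  u_1 = (2, 1, 3)
  u_2 = (-17/7, 16/7, 6/7)
  u_3 = (-27/83, -81/166, 63/166)

Orthogonality check:
  u_2 · u_1 = 0 (should be 0)
  u_3 · u_1 = 0 (should be 0)
  u_3 · u_2 = 0 (should be 0)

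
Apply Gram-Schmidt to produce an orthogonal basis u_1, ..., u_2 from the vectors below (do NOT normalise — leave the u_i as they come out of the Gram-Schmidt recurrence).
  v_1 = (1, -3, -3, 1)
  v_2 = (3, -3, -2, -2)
Orthogonal basis:
  u_1 = (1, -3, -3, 1)
  u_2 = (11/5, -3/5, 2/5, -14/5)

Apply the Gram-Schmidt recurrence
  u_1 = v_1
  u_i = v_i − Σ_{j<i} ((v_i · u_j) / (u_j · u_j)) · u_j.

Step by step this gives:
  u_1 = (1, -3, -3, 1)
  u_2 = (11/5, -3/5, 2/5, -14/5)

Orthogonality check:
  u_2 · u_1 = 0 (should be 0)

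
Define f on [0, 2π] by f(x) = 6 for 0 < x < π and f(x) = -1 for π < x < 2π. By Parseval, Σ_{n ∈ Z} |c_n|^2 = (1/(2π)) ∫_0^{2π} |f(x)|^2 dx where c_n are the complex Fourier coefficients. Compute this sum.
Σ |c_n|^2 = 37/2

Parseval equates the L^2 energy of f (normalised by 1/(2π)) with the ℓ^2 sum of its Fourier coefficients: (1/(2π)) ∫_0^{2π} |f|^2 = Σ |c_n|^2.
Compute the left side: (1/(2π)) [∫_0^π 6^2 dx + ∫_π^{2π} (-1)^2 dx] = (1/(2π)) · (36π + 1π) = (36 + 1)/2 = 37/2.
So Σ_{n ∈ Z} |c_n|^2 = 37/2.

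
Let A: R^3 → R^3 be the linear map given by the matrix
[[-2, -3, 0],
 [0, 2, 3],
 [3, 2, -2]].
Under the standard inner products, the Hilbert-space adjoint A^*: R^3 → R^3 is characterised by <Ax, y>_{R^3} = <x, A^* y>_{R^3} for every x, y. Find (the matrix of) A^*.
A^* = A^T =
[[-2, 0, 3],
 [-3, 2, 2],
 [0, 3, -2]]

For real matrices with standard dot products, the defining identity <Ax, y> = <x, A^* y> gives (Ax)^T y = x^T (A^*) y, i.e. x^T A^T y = x^T (A^*) y. Since this holds for all x, y, we must have A^* = A^T. Therefore
A^* =
[[-2, 0, 3],
 [-3, 2, 2],
 [0, 3, -2]].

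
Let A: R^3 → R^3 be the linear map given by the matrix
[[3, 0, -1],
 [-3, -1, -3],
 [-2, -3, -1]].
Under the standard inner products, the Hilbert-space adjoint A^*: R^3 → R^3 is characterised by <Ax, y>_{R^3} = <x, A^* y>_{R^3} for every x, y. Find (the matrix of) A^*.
A^* = A^T =
[[3, -3, -2],
 [0, -1, -3],
 [-1, -3, -1]]

For real matrices with standard dot products, the defining identity <Ax, y> = <x, A^* y> gives (Ax)^T y = x^T (A^*) y, i.e. x^T A^T y = x^T (A^*) y. Since this holds for all x, y, we must have A^* = A^T. Therefore
A^* =
[[3, -3, -2],
 [0, -1, -3],
 [-1, -3, -1]].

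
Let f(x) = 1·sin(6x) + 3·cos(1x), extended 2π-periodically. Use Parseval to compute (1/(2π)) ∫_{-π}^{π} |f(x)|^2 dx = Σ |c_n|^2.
Σ |c_n|^2 = 5

Expand |f|^2 and use orthogonality of {sin(nx), cos(mx)} on [-π, π]:
  ∫_{-π}^{π} sin(nx)^2 dx = π, ∫ cos(mx)^2 dx = π, and cross terms integrate to 0.
So ∫_{-π}^{π} f(x)^2 dx = 1^2 · π + 3^2 · π = (1 + 9)π.
Divide by 2π: (1 + 9)/2 = 5.
By Parseval, this equals Σ |c_n|^2.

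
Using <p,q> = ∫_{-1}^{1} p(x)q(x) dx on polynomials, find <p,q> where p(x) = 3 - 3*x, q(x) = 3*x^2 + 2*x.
<p,q> = 2

Expand the product: p(x)·q(x) = -9*x^3 + 3*x^2 + 6*x.
∫_{-1}^{1} of each monomial x^k gives [2/(k+1) if k even, 0 if k odd]. Integrating term-by-term (or equivalently evaluating the antiderivative F(x) = -9*x^4/4 + x^3 + 3*x^2 at the endpoints):
  F(1) − F(−1) = 7/4 − (-1/4) = 2.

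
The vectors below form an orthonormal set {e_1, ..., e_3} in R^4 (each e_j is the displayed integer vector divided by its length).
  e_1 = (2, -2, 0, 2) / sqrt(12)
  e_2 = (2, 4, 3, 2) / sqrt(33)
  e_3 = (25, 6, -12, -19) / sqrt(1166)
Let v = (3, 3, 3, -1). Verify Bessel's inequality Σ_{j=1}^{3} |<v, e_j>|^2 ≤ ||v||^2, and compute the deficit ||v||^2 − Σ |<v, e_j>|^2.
Σ |<v, e_j>|^2 = 1284/53; ||v||^2 = 28; deficit = 200/53

Write each e_j = u_j / sqrt(<u_j, u_j>) where u_j is the displayed integer vector. Then <v, e_j> = <v, u_j> / sqrt(<u_j, u_j>), so |<v, e_j>|^2 = <v, u_j>^2 / <u_j, u_j>.
Coefficients: <v, e_1> = -2/sqrt(12), <v, e_2> = 25/sqrt(33), <v, e_3> = 76/sqrt(1166).
Square and sum: Σ |<v, e_j>|^2 = 1284/53.
Compute ||v||^2 = v·v = 28.
Deficit = 28 − 1284/53 = 200/53 ≥ 0, confirming Bessel's inequality. (The deficit equals ||v − Σ <v,e_j> e_j||^2, the squared distance from v to span{e_j}.)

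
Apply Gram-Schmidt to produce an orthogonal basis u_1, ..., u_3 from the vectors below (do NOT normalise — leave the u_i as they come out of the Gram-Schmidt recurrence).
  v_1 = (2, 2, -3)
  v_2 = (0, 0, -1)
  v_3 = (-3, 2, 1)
Orthogonal basis:
  u_1 = (2, 2, -3)
  u_2 = (-6/17, -6/17, -8/17)
  u_3 = (-5/2, 5/2, 0)

Apply the Gram-Schmidt recurrence
  u_1 = v_1
  u_i = v_i − Σ_{j<i} ((v_i · u_j) / (u_j · u_j)) · u_j.

Step by step this gives:
  u_1 = (2, 2, -3)
  u_2 = (-6/17, -6/17, -8/17)
  u_3 = (-5/2, 5/2, 0)

Orthogonality check:
  u_2 · u_1 = 0 (should be 0)
  u_3 · u_1 = 0 (should be 0)
  u_3 · u_2 = 0 (should be 0)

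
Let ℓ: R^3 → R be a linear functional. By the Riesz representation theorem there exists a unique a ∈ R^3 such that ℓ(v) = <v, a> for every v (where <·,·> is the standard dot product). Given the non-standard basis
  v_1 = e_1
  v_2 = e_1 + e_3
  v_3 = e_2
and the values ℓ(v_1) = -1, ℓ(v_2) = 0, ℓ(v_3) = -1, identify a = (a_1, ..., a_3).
a = (-1, -1, 1)

Write a = (a_1, ..., a_3) in the standard basis. For each basis vector v_i, ℓ(v_i) = <v_i, a> is a linear equation in the a_j's. Collect the n equations into a matrix system V a = ℓ, where row i of V is v_i (expressed in the standard basis). Since V is invertible (lower-triangular with 1s on the diagonal, up to permutation), solve by back-substitution:
  V =
[[1, 0, 0],
 [1, 0, 1],
 [0, 1, 0]]
  V a = (-1, 0, -1)
Solving gives a = (-1, -1, 1).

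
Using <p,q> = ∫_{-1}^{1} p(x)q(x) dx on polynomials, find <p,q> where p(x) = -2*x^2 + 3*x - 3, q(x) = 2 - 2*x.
<p,q> = -56/3

Expand the product: p(x)·q(x) = 4*x^3 - 10*x^2 + 12*x - 6.
∫_{-1}^{1} of each monomial x^k gives [2/(k+1) if k even, 0 if k odd]. Integrating term-by-term (or equivalently evaluating the antiderivative F(x) = x^4 - 10*x^3/3 + 6*x^2 - 6*x at the endpoints):
  F(1) − F(−1) = -7/3 − (49/3) = -56/3.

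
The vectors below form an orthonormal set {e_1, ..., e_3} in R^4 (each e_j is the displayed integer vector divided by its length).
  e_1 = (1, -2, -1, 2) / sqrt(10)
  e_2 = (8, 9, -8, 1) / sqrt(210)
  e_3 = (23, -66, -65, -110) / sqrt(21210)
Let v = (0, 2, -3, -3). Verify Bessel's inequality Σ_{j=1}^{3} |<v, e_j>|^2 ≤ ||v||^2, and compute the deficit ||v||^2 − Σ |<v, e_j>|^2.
Σ |<v, e_j>|^2 = 19619/1010; ||v||^2 = 22; deficit = 2601/1010

Write each e_j = u_j / sqrt(<u_j, u_j>) where u_j is the displayed integer vector. Then <v, e_j> = <v, u_j> / sqrt(<u_j, u_j>), so |<v, e_j>|^2 = <v, u_j>^2 / <u_j, u_j>.
Coefficients: <v, e_1> = -7/sqrt(10), <v, e_2> = 39/sqrt(210), <v, e_3> = 393/sqrt(21210).
Square and sum: Σ |<v, e_j>|^2 = 19619/1010.
Compute ||v||^2 = v·v = 22.
Deficit = 22 − 19619/1010 = 2601/1010 ≥ 0, confirming Bessel's inequality. (The deficit equals ||v − Σ <v,e_j> e_j||^2, the squared distance from v to span{e_j}.)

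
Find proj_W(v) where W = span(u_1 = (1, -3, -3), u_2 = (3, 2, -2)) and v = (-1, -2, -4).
proj_W(v) = (95/157, -461/157, -397/157)

Set up U = [u_1 | ... | u_2] ∈ R^(3×2). The projector onto W = col(U) is P = U (U^T U)^(-1) U^T.
Compute U^T U =
  [19, 3]
  [3, 17],
and U^T v = (17, 1).
Solve U^T U · c = U^T v for the coefficients: c = (143/157, -16/157). The projection is proj_W(v) = U c.
Check: (v - proj_W(v)) · u_1 = 0  (should be 0).
Check: (v - proj_W(v)) · u_2 = 0  (should be 0).
Result: proj_W(v) = (95/157, -461/157, -397/157).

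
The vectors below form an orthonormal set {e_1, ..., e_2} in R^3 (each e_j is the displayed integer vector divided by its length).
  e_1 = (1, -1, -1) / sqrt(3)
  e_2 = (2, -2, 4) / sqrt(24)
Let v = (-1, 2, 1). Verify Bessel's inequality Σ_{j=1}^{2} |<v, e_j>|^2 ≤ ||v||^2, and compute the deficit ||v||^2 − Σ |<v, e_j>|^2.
Σ |<v, e_j>|^2 = 11/2; ||v||^2 = 6; deficit = 1/2

Write each e_j = u_j / sqrt(<u_j, u_j>) where u_j is the displayed integer vector. Then <v, e_j> = <v, u_j> / sqrt(<u_j, u_j>), so |<v, e_j>|^2 = <v, u_j>^2 / <u_j, u_j>.
Coefficients: <v, e_1> = -4/sqrt(3), <v, e_2> = -2/sqrt(24).
Square and sum: Σ |<v, e_j>|^2 = 11/2.
Compute ||v||^2 = v·v = 6.
Deficit = 6 − 11/2 = 1/2 ≥ 0, confirming Bessel's inequality. (The deficit equals ||v − Σ <v,e_j> e_j||^2, the squared distance from v to span{e_j}.)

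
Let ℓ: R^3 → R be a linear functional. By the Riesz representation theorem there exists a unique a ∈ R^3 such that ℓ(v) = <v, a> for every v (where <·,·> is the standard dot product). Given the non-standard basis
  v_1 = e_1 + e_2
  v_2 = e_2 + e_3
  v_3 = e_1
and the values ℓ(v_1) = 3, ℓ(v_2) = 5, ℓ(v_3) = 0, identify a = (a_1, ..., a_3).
a = (0, 3, 2)

Write a = (a_1, ..., a_3) in the standard basis. For each basis vector v_i, ℓ(v_i) = <v_i, a> is a linear equation in the a_j's. Collect the n equations into a matrix system V a = ℓ, where row i of V is v_i (expressed in the standard basis). Since V is invertible (lower-triangular with 1s on the diagonal, up to permutation), solve by back-substitution:
  V =
[[1, 1, 0],
 [0, 1, 1],
 [1, 0, 0]]
  V a = (3, 5, 0)
Solving gives a = (0, 3, 2).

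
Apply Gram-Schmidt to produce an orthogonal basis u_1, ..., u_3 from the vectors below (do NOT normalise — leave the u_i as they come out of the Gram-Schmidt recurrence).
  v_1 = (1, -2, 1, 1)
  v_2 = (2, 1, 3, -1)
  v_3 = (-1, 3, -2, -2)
Orthogonal basis:
  u_1 = (1, -2, 1, 1)
  u_2 = (12/7, 11/7, 19/7, -9/7)
  u_3 = (56/101, -16/101, -46/101, -42/101)

Apply the Gram-Schmidt recurrence
  u_1 = v_1
  u_i = v_i − Σ_{j<i} ((v_i · u_j) / (u_j · u_j)) · u_j.

Step by step this gives:
  u_1 = (1, -2, 1, 1)
  u_2 = (12/7, 11/7, 19/7, -9/7)
  u_3 = (56/101, -16/101, -46/101, -42/101)

Orthogonality check:
  u_2 · u_1 = 0 (should be 0)
  u_3 · u_1 = 0 (should be 0)
  u_3 · u_2 = 0 (should be 0)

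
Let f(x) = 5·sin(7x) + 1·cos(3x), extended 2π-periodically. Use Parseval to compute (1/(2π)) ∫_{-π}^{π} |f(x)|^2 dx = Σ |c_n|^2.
Σ |c_n|^2 = 13

Expand |f|^2 and use orthogonality of {sin(nx), cos(mx)} on [-π, π]:
  ∫_{-π}^{π} sin(nx)^2 dx = π, ∫ cos(mx)^2 dx = π, and cross terms integrate to 0.
So ∫_{-π}^{π} f(x)^2 dx = 5^2 · π + 1^2 · π = (25 + 1)π.
Divide by 2π: (25 + 1)/2 = 13.
By Parseval, this equals Σ |c_n|^2.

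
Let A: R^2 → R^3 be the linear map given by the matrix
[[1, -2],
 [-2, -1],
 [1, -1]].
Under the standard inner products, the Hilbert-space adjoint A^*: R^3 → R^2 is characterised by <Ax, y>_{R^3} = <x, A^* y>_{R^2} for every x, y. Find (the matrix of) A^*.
A^* = A^T =
[[1, -2, 1],
 [-2, -1, -1]]

For real matrices with standard dot products, the defining identity <Ax, y> = <x, A^* y> gives (Ax)^T y = x^T (A^*) y, i.e. x^T A^T y = x^T (A^*) y. Since this holds for all x, y, we must have A^* = A^T. Therefore
A^* =
[[1, -2, 1],
 [-2, -1, -1]].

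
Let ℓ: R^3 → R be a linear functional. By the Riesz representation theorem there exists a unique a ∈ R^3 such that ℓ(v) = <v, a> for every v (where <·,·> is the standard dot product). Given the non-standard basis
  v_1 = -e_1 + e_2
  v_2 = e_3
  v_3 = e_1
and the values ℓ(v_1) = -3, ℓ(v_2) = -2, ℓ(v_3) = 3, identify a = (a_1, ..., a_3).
a = (3, 0, -2)

Write a = (a_1, ..., a_3) in the standard basis. For each basis vector v_i, ℓ(v_i) = <v_i, a> is a linear equation in the a_j's. Collect the n equations into a matrix system V a = ℓ, where row i of V is v_i (expressed in the standard basis). Since V is invertible (lower-triangular with 1s on the diagonal, up to permutation), solve by back-substitution:
  V =
[[-1, 1, 0],
 [0, 0, 1],
 [1, 0, 0]]
  V a = (-3, -2, 3)
Solving gives a = (3, 0, -2).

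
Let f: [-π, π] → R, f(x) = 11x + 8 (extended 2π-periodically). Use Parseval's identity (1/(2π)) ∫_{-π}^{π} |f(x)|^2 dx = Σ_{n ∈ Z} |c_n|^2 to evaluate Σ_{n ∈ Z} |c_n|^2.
Σ |c_n|^2 = 121π^2/3 + 64

Expand and integrate term by term over [-π, π]:
  ∫ (11x)^2 dx = 121·(2π^3/3); ∫ 2·11·(8)·x dx = 0 (odd integrand); ∫ 8^2 dx = 64·2π.
So (1/(2π)) ∫_{-π}^{π} (11x + 8)^2 dx = 121π^2/3 + 64 = 121π^2/3 + 64.
Parseval ⇒ Σ |c_n|^2 = 121π^2/3 + 64.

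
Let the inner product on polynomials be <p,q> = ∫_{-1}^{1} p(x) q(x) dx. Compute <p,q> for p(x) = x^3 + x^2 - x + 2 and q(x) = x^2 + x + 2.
<p,q> = 54/5

Expand the product: p(x)·q(x) = x^5 + 2*x^4 + 2*x^3 + 3*x^2 + 4.
∫_{-1}^{1} of each monomial x^k gives [2/(k+1) if k even, 0 if k odd]. Integrating term-by-term (or equivalently evaluating the antiderivative F(x) = x^6/6 + 2*x^5/5 + x^4/2 + x^3 + 4*x at the endpoints):
  F(1) − F(−1) = 91/15 − (-71/15) = 54/5.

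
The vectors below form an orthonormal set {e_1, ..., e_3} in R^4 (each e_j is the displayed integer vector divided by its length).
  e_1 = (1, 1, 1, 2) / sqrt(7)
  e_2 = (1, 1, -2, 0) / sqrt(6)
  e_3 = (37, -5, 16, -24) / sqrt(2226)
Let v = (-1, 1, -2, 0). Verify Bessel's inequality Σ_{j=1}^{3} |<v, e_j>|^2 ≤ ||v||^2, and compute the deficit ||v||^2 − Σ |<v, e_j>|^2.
Σ |<v, e_j>|^2 = 302/53; ||v||^2 = 6; deficit = 16/53

Write each e_j = u_j / sqrt(<u_j, u_j>) where u_j is the displayed integer vector. Then <v, e_j> = <v, u_j> / sqrt(<u_j, u_j>), so |<v, e_j>|^2 = <v, u_j>^2 / <u_j, u_j>.
Coefficients: <v, e_1> = -2/sqrt(7), <v, e_2> = 4/sqrt(6), <v, e_3> = -74/sqrt(2226).
Square and sum: Σ |<v, e_j>|^2 = 302/53.
Compute ||v||^2 = v·v = 6.
Deficit = 6 − 302/53 = 16/53 ≥ 0, confirming Bessel's inequality. (The deficit equals ||v − Σ <v,e_j> e_j||^2, the squared distance from v to span{e_j}.)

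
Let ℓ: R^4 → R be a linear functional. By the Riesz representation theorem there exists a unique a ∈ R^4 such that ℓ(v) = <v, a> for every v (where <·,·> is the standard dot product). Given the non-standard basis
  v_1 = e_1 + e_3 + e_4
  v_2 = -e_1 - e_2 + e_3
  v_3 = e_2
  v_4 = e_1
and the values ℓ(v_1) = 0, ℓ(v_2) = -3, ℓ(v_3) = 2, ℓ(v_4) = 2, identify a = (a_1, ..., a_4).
a = (2, 2, 1, -3)

Write a = (a_1, ..., a_4) in the standard basis. For each basis vector v_i, ℓ(v_i) = <v_i, a> is a linear equation in the a_j's. Collect the n equations into a matrix system V a = ℓ, where row i of V is v_i (expressed in the standard basis). Since V is invertible (lower-triangular with 1s on the diagonal, up to permutation), solve by back-substitution:
  V =
[[1, 0, 1, 1],
 [-1, -1, 1, 0],
 [0, 1, 0, 0],
 [1, 0, 0, 0]]
  V a = (0, -3, 2, 2)
Solving gives a = (2, 2, 1, -3).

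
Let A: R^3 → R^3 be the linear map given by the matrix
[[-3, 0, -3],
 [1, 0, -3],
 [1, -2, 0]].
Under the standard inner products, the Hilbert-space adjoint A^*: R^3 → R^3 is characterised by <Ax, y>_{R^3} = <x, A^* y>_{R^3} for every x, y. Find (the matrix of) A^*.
A^* = A^T =
[[-3, 1, 1],
 [0, 0, -2],
 [-3, -3, 0]]

For real matrices with standard dot products, the defining identity <Ax, y> = <x, A^* y> gives (Ax)^T y = x^T (A^*) y, i.e. x^T A^T y = x^T (A^*) y. Since this holds for all x, y, we must have A^* = A^T. Therefore
A^* =
[[-3, 1, 1],
 [0, 0, -2],
 [-3, -3, 0]].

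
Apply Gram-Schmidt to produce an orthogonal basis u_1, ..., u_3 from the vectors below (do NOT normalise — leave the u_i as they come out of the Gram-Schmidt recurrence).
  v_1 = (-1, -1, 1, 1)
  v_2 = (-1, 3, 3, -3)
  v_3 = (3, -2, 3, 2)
Orthogonal basis:
  u_1 = (-1, -1, 1, 1)
  u_2 = (-3/2, 5/2, 7/2, -5/2)
  u_3 = (34/9, -17/27, 68/27, 17/27)

Apply the Gram-Schmidt recurrence
  u_1 = v_1
  u_i = v_i − Σ_{j<i} ((v_i · u_j) / (u_j · u_j)) · u_j.

Step by step this gives:
  u_1 = (-1, -1, 1, 1)
  u_2 = (-3/2, 5/2, 7/2, -5/2)
  u_3 = (34/9, -17/27, 68/27, 17/27)

Orthogonality check:
  u_2 · u_1 = 0 (should be 0)
  u_3 · u_1 = 0 (should be 0)
  u_3 · u_2 = 0 (should be 0)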